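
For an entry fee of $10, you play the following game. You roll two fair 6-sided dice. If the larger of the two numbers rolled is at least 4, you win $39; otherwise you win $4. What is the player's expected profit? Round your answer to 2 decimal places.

E[payout] = (1/4)·4 + (3/4)·39 = 121/4
Expected profit = 121/4 − 10 = 81/4 ≈ $20.25

$20.25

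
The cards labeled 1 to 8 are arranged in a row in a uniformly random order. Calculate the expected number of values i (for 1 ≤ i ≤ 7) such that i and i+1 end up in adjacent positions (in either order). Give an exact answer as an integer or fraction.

7/4

For each i ∈ {1,…,7}, let Xᵢ = 1 if i and i+1 are adjacent. P(Xᵢ=1) = 2·(8−1)!/8! = 2/8.
By linearity, E[ΣXᵢ] = (7)·(2/8) = 7/4.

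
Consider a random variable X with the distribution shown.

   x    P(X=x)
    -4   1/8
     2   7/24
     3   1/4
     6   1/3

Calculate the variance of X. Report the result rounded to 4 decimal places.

E[X] = (1/8)·(-4) + (7/24)·2 + (1/4)·3 + (1/3)·6 = 17/6
E[X²] = (1/8)·16 + (7/24)·4 + (1/4)·9 + (1/3)·36 = 209/12
Var(X) = 209/12 − (17/6)² = 169/18 ≈ 9.3889

9.3889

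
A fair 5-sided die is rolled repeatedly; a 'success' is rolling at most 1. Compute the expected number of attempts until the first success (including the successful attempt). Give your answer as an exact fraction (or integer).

5

For a geometric distribution, E[trials] = 1/p = 1/(1/5) = 5.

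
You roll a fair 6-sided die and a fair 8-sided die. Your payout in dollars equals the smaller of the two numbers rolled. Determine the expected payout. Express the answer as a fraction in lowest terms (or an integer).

133/48 dollars

Distribution of the smaller of the two numbers rolled: 1 w.p. 13/48, 2 w.p. 11/48, 3 w.p. 3/16, 4 w.p. 7/48, 5 w.p. 5/48, 6 w.p. 1/16
E[payout] = (13/48)·1 + (11/48)·2 + (3/16)·3 + (7/48)·4 + (5/48)·5 + (1/16)·6 = 133/48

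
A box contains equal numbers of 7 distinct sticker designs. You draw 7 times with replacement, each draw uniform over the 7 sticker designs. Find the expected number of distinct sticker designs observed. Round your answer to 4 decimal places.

4.6206

Let Xⱼ=1 if type j appears at least once. P(Xⱼ=1) = 1 − ((7−1)/7)^7 = 543607/823543.
E[#distinct] = 7·543607/823543 = 543607/117649.
≈ 4.6206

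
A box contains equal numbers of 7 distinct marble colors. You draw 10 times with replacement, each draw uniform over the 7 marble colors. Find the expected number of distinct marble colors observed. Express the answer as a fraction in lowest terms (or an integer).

222009073/40353607

Let Xⱼ=1 if type j appears at least once. P(Xⱼ=1) = 1 − ((7−1)/7)^10 = 222009073/282475249.
E[#distinct] = 7·222009073/282475249 = 222009073/40353607.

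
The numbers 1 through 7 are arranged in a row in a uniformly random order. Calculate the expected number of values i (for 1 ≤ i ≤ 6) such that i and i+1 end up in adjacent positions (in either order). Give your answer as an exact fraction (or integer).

12/7

For each i ∈ {1,…,6}, let Xᵢ = 1 if i and i+1 are adjacent. P(Xᵢ=1) = 2·(7−1)!/7! = 2/7.
By linearity, E[ΣXᵢ] = (6)·(2/7) = 12/7.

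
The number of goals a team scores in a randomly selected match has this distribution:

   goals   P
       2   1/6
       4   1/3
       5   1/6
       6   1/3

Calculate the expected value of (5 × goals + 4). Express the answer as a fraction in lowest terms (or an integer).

53/2

E[5x+4] = (1/6)·14 + (1/3)·24 + (1/6)·29 + (1/3)·34
     = 53/2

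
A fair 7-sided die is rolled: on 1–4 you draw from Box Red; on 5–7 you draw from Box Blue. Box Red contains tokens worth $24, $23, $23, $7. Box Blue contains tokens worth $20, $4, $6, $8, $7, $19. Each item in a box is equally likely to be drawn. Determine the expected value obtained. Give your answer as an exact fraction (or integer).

109/7 dollars

E[X | Box Red] = (24 + 23 + 23 + 7)/4 = 77/4
E[X | Box Blue] = (20 + 4 + 6 + 8 + 7 + 19)/6 = 32/3
E[X] = (4/7)·77/4 + (3/7)·32/3 = 109/7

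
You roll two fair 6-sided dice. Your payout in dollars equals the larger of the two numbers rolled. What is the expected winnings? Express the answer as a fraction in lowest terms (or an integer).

161/36 dollars

Distribution of the larger of the two numbers rolled: 1 w.p. 1/36, 2 w.p. 1/12, 3 w.p. 5/36, 4 w.p. 7/36, 5 w.p. 1/4, 6 w.p. 11/36
E[payout] = (1/36)·1 + (1/12)·2 + (5/36)·3 + (7/36)·4 + (1/4)·5 + (11/36)·6 = 161/36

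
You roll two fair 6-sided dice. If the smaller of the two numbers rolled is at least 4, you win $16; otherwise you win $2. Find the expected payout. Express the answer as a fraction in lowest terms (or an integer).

E[payout] = (3/4)·2 + (1/4)·16 = 11/2

11/2 dollars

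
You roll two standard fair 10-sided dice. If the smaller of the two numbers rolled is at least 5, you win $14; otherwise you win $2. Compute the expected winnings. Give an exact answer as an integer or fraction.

E[payout] = (16/25)·2 + (9/25)·14 = 158/25

158/25 dollars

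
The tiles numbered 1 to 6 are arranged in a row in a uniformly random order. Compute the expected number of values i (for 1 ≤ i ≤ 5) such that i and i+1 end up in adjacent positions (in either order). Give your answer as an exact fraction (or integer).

For each i ∈ {1,…,5}, let Xᵢ = 1 if i and i+1 are adjacent. P(Xᵢ=1) = 2·(6−1)!/6! = 2/6.
By linearity, E[ΣXᵢ] = (5)·(2/6) = 5/3.

5/3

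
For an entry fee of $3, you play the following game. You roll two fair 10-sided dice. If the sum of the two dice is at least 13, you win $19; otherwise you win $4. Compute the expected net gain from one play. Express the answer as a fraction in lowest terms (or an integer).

32/5 dollars

E[payout] = (16/25)·4 + (9/25)·19 = 47/5
Expected profit = 47/5 − 3 = 32/5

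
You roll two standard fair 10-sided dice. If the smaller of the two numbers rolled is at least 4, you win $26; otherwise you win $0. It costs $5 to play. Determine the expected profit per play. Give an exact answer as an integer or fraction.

E[payout] = (51/100)·0 + (49/100)·26 = 637/50
Expected profit = 637/50 − 5 = 387/50

387/50 dollars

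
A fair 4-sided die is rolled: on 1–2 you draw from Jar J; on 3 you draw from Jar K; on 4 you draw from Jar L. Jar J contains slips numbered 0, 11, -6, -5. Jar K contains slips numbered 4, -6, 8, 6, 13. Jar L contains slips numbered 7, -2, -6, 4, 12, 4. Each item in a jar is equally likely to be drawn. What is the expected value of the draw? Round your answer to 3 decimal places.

E[X | Jar J] = (0 + 11 − 6 − 5)/4 = 0
E[X | Jar K] = (4 − 6 + 8 + 6 + 13)/5 = 5
E[X | Jar L] = (7 − 2 − 6 + 4 + 12 + 4)/6 = 19/6
E[X] = (1/2)·0 + (1/4)·5 + (1/4)·19/6 = 49/24 ≈ 2.042

2.042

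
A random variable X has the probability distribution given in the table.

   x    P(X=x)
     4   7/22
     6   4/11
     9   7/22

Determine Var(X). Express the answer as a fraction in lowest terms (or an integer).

E[X] = (7/22)·4 + (4/11)·6 + (7/22)·9 = 139/22
E[X²] = (7/22)·16 + (4/11)·36 + (7/22)·81 = 967/22
Var(X) = 967/22 − (139/22)² = 1953/484

1953/484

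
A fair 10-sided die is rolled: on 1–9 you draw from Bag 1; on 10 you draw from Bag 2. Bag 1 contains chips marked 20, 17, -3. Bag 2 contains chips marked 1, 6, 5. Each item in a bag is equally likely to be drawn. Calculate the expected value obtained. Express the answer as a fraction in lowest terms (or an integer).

53/5

E[X | Bag 1] = (20 + 17 − 3)/3 = 34/3
E[X | Bag 2] = (1 + 6 + 5)/3 = 4
E[X] = (9/10)·34/3 + (1/10)·4 = 53/5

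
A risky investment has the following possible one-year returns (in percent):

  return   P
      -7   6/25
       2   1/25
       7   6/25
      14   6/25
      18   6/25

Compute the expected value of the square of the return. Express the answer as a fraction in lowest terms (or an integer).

E[X²] = (6/25)·49 + (1/25)·4 + (6/25)·49 + (6/25)·196 + (6/25)·324
     = 3712/25

3712/25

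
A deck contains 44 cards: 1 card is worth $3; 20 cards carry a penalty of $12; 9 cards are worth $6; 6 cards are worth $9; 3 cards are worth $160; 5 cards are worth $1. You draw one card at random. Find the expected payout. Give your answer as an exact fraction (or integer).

89/11 dollars

E[payout] = (1/44)·3 + (20/44)·(-12) + (9/44)·6 + (6/44)·9 + (3/44)·160 + (5/44)·1 = 89/11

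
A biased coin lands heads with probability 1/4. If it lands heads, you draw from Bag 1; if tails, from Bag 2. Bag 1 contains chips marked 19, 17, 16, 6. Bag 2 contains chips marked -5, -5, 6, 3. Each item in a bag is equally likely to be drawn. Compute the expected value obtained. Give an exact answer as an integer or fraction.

E[X | Bag 1] = (19 + 17 + 16 + 6)/4 = 29/2
E[X | Bag 2] = (-5 − 5 + 6 + 3)/4 = -1/4
E[X] = (1/4)·29/2 + (3/4)·(-1/4) = 55/16

55/16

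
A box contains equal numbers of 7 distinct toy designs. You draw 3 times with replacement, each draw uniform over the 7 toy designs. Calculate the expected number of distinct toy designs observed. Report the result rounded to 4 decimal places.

Let Xⱼ=1 if type j appears at least once. P(Xⱼ=1) = 1 − ((7−1)/7)^3 = 127/343.
E[#distinct] = 7·127/343 = 127/49.
≈ 2.5918

2.5918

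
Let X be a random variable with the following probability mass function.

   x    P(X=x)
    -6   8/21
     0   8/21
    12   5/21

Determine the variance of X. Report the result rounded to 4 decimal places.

47.6735

E[X] = (8/21)·(-6) + (8/21)·0 + (5/21)·12 = 4/7
E[X²] = (8/21)·36 + (8/21)·0 + (5/21)·144 = 48
Var(X) = 48 − (4/7)² = 2336/49 ≈ 47.6735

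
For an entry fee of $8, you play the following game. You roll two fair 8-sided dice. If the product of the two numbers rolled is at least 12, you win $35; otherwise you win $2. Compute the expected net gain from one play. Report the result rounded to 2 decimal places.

E[payout] = (23/64)·2 + (41/64)·35 = 1481/64
Expected profit = 1481/64 − 8 = 969/64 ≈ $15.14

$15.14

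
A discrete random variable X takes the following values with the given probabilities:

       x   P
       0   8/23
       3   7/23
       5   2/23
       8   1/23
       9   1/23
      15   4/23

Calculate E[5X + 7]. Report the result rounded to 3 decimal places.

30.478

E[5x+7] = (8/23)·7 + (7/23)·22 + (2/23)·32 + (1/23)·47 + (1/23)·52 + (4/23)·82
     = 701/23 ≈ 30.478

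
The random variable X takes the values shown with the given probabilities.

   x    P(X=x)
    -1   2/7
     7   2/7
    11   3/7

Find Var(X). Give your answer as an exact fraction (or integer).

1216/49

E[X] = (2/7)·(-1) + (2/7)·7 + (3/7)·11 = 45/7
E[X²] = (2/7)·1 + (2/7)·49 + (3/7)·121 = 463/7
Var(X) = 463/7 − (45/7)² = 1216/49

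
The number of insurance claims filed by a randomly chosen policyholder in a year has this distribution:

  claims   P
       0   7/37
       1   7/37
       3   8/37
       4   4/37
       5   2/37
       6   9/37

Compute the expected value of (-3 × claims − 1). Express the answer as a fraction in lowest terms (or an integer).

-10

E[-3x-1] = (7/37)·(-1) + (7/37)·(-4) + (8/37)·(-10) + (4/37)·(-13) + (2/37)·(-16) + (9/37)·(-19)
     = -10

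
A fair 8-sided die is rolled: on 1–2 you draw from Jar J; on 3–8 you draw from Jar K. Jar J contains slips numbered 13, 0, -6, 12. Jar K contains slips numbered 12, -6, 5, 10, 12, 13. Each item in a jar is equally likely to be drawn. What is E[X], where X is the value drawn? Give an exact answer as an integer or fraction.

E[X | Jar J] = (13 + 0 − 6 + 12)/4 = 19/4
E[X | Jar K] = (12 − 6 + 5 + 10 + 12 + 13)/6 = 23/3
E[X] = (1/4)·19/4 + (3/4)·23/3 = 111/16

111/16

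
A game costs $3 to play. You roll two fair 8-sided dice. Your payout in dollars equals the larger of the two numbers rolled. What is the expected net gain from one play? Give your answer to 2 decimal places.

Distribution of the larger of the two numbers rolled: 1 w.p. 1/64, 2 w.p. 3/64, 3 w.p. 5/64, 4 w.p. 7/64, 5 w.p. 9/64, 6 w.p. 11/64, …
E[payout] = (1/64)·1 + (3/64)·2 + (5/64)·3 + (7/64)·4 + (9/64)·5 + (11/64)·6 + (13/64)·7 + (15/64)·8 = 93/16
Expected profit = 93/16 − 3 = 45/16 ≈ $2.81

$2.81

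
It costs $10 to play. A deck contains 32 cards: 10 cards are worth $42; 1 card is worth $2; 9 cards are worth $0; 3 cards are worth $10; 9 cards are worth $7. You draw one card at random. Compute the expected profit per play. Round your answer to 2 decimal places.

$6.09

E[payout] = (10/32)·42 + (1/32)·2 + (9/32)·0 + (3/32)·10 + (9/32)·7 = 515/32
Expected profit = 515/32 − 10 = 195/32 ≈ $6.09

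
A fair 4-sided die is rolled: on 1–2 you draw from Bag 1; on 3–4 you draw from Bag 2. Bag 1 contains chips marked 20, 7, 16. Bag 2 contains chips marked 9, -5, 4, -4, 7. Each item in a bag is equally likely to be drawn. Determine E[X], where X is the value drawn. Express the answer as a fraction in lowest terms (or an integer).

124/15

E[X | Bag 1] = (20 + 7 + 16)/3 = 43/3
E[X | Bag 2] = (9 − 5 + 4 − 4 + 7)/5 = 11/5
E[X] = (1/2)·43/3 + (1/2)·11/5 = 124/15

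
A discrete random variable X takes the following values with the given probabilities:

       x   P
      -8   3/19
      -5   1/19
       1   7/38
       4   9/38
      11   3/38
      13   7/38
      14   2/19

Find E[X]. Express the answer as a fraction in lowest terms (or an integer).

E[X] = (3/19)·(-8) + (1/19)·(-5) + (7/38)·1 + (9/38)·4 + (3/38)·11 + (7/38)·13 + (2/19)·14
     = 165/38

165/38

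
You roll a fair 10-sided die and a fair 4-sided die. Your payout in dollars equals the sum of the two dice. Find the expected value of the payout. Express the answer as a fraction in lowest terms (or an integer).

$8

Distribution of the sum of the two dice: 2 w.p. 1/40, 3 w.p. 1/20, 4 w.p. 3/40, 5 w.p. 1/10, 6 w.p. 1/10, 7 w.p. 1/10, …
E[payout] = (1/40)·2 + (1/20)·3 + (3/40)·4 + (1/10)·5 + (1/10)·6 + (1/10)·7 + (1/10)·8 + (1/10)·9 + (1/10)·10 + (1/10)·11 + (3/40)·12 + (1/20)·13 + (1/40)·14 = 8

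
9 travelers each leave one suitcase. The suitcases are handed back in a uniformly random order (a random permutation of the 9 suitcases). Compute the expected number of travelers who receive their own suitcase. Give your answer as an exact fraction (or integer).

Let Xᵢ = 1 if person i gets their own suitcase. For each i, P(Xᵢ=1) = 1/9.
By linearity of expectation, E[X₁+…+X_9] = 9·(1/9) = 1.

1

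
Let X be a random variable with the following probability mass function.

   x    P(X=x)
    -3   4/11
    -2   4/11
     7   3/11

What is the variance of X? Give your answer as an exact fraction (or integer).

E[X] = (4/11)·(-3) + (4/11)·(-2) + (3/11)·7 = 1/11
E[X²] = (4/11)·9 + (4/11)·4 + (3/11)·49 = 199/11
Var(X) = 199/11 − (1/11)² = 2188/121

2188/121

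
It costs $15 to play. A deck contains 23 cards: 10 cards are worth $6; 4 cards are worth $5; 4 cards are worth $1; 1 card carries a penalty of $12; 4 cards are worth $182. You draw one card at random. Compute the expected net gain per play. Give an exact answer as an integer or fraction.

455/23 dollars

E[payout] = (10/23)·6 + (4/23)·5 + (4/23)·1 + (1/23)·(-12) + (4/23)·182 = 800/23
Expected profit = 800/23 − 15 = 455/23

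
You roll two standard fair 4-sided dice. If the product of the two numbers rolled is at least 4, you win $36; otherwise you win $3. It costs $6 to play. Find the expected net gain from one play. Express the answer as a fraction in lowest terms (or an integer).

E[payout] = (5/16)·3 + (11/16)·36 = 411/16
Expected profit = 411/16 − 6 = 315/16

315/16 dollars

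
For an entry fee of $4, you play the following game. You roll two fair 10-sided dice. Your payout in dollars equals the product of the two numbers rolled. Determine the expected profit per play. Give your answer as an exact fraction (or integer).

105/4 dollars

Distribution of the product of the two numbers rolled: 1 w.p. 1/100, 2 w.p. 1/50, 3 w.p. 1/50, 4 w.p. 3/100, 5 w.p. 1/50, 6 w.p. 1/25, …
E[payout] = (1/100)·1 + (1/50)·2 + (1/50)·3 + (3/100)·4 + (1/50)·5 + (1/25)·6 + (1/50)·7 + (1/25)·8 + (3/100)·9 + (1/25)·10 + (1/25)·12 + (1/50)·14 + (1/50)·15 + (3/100)·16 + (1/25)·18 + (1/25)·20 + (1/50)·21 + (1/25)·24 + (1/100)·25 + (1/50)·27 + (1/50)·28 + (1/25)·30 + (1/50)·32 + (1/50)·35 + (3/100)·36 + (1/25)·40 + (1/50)·42 + (1/50)·45 + (1/50)·48 + (1/100)·49 + (1/50)·50 + (1/50)·54 + (1/50)·56 + (1/50)·60 + (1/50)·63 + (1/100)·64 + (1/50)·70 + (1/50)·72 + (1/50)·80 + (1/100)·81 + (1/50)·90 + (1/100)·100 = 121/4
Expected profit = 121/4 − 4 = 105/4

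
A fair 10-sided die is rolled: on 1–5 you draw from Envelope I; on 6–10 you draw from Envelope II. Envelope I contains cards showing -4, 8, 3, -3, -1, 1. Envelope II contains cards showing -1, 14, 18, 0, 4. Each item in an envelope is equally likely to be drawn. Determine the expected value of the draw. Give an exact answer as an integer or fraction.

E[X | Envelope I] = (-4 + 8 + 3 − 3 − 1 + 1)/6 = 2/3
E[X | Envelope II] = (-1 + 14 + 18 + 0 + 4)/5 = 7
E[X] = (1/2)·2/3 + (1/2)·7 = 23/6

23/6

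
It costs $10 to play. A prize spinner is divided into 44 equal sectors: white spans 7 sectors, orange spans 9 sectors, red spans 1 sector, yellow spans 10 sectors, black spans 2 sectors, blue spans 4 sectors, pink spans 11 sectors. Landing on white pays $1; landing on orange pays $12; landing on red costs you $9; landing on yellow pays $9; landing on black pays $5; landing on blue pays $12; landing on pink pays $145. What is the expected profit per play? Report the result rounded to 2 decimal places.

$32.02

E[payout] = (7/44)·1 + (9/44)·12 + (1/44)·(-9) + (10/44)·9 + (2/44)·5 + (4/44)·12 + (11/44)·145 = 1849/44
Expected profit = 1849/44 − 10 = 1409/44 ≈ $32.02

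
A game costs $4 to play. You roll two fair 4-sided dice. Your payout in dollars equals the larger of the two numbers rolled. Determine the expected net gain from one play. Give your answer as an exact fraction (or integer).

-7/8 dollars

Distribution of the larger of the two numbers rolled: 1 w.p. 1/16, 2 w.p. 3/16, 3 w.p. 5/16, 4 w.p. 7/16
E[payout] = (1/16)·1 + (3/16)·2 + (5/16)·3 + (7/16)·4 = 25/8
Expected profit = 25/8 − 4 = -7/8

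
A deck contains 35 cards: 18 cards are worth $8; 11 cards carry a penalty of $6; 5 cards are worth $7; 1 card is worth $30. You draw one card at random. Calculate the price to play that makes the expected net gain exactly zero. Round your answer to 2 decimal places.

$4.09

E[payout] = (18/35)·8 + (11/35)·(-6) + (5/35)·7 + (1/35)·30 = 143/35
Fair fee = E[payout] = 143/35 ≈ $4.09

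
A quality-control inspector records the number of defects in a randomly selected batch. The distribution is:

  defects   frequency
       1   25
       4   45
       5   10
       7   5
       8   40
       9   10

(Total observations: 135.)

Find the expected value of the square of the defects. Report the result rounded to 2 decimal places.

34.15

Total = 135, so P(defects=1) = 25/135, etc.
E[X²] = (5/27)·1 + (1/3)·16 + (2/27)·25 + (1/27)·49 + (8/27)·64 + (2/27)·81
     = 922/27 ≈ 34.15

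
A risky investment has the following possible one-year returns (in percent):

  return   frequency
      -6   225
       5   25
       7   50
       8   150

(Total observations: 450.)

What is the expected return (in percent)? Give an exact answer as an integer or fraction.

Total = 450, so P(return=-6) = 225/450, etc.
E[X] = (1/2)·(-6) + (1/18)·5 + (1/9)·7 + (1/3)·8
     = 13/18

13/18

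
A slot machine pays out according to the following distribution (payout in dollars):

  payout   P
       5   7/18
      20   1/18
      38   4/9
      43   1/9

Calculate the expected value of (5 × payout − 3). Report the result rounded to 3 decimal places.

E[5x-3] = (7/18)·22 + (1/18)·97 + (4/9)·187 + (1/9)·212
     = 2171/18 ≈ 120.611

120.611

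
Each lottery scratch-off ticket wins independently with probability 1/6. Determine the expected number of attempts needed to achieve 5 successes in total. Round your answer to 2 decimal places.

By linearity (sum of 5 independent geometric waits), E[trials] = 5/p = 5/(1/6) = 30.
≈ 30.00

30.00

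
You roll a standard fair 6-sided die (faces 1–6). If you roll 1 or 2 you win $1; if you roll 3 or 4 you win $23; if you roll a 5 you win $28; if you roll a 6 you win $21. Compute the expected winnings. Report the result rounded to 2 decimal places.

E[payout] = (1/3)·1 + (1/6)·21 + (1/3)·23 + (1/6)·28 = 97/6
≈ $16.17

$16.17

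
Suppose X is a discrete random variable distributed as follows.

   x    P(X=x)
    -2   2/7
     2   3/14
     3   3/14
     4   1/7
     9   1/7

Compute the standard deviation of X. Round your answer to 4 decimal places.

E[X] = 33/14, E[X²] = 249/14
Var(X) = E[X²] − (E[X])² = 249/14 − 1089/196 = 2397/196
SD(X) = √(2397/196) ≈ 3.4971

3.4971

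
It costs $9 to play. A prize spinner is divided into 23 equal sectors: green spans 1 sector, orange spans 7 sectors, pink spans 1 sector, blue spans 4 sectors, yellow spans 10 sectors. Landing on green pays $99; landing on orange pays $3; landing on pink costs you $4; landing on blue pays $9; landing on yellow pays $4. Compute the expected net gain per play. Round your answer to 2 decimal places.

E[payout] = (1/23)·99 + (7/23)·3 + (1/23)·(-4) + (4/23)·9 + (10/23)·4 = 192/23
Expected profit = 192/23 − 9 = -15/23 ≈ -$0.65

-$0.65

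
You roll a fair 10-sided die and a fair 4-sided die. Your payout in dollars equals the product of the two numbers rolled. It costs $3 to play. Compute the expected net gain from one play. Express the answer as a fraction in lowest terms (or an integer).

43/4 dollars

Distribution of the product of the two numbers rolled: 1 w.p. 1/40, 2 w.p. 1/20, 3 w.p. 1/20, 4 w.p. 3/40, 5 w.p. 1/40, 6 w.p. 3/40, …
E[payout] = (1/40)·1 + (1/20)·2 + (1/20)·3 + (3/40)·4 + (1/40)·5 + (3/40)·6 + (1/40)·7 + (3/40)·8 + (1/20)·9 + (1/20)·10 + (3/40)·12 + (1/40)·14 + (1/40)·15 + (1/20)·16 + (1/20)·18 + (1/20)·20 + (1/40)·21 + (1/20)·24 + (1/40)·27 + (1/40)·28 + (1/40)·30 + (1/40)·32 + (1/40)·36 + (1/40)·40 = 55/4
Expected profit = 55/4 − 3 = 43/4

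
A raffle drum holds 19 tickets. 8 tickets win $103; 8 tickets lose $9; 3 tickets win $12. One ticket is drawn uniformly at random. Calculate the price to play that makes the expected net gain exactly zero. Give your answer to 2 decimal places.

$41.47

E[payout] = (8/19)·103 + (8/19)·(-9) + (3/19)·12 = 788/19
Fair fee = E[payout] = 788/19 ≈ $41.47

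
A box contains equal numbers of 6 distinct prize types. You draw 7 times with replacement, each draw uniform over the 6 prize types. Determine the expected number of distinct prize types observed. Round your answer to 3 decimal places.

Let Xⱼ=1 if type j appears at least once. P(Xⱼ=1) = 1 − ((6−1)/6)^7 = 201811/279936.
E[#distinct] = 6·201811/279936 = 201811/46656.
≈ 4.326

4.326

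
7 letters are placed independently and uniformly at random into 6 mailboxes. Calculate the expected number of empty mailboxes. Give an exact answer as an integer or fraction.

Let Xⱼ=1 if mailbox j is empty. P(Xⱼ=1) = ((6-1)/6)^7 = 78125/279936.
By linearity, E[#empty] = 6·78125/279936 = 78125/46656.

78125/46656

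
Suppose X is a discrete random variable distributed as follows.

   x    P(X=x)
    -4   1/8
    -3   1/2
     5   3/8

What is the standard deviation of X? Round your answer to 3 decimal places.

3.982

E[X] = -1/8, E[X²] = 127/8
Var(X) = E[X²] − (E[X])² = 127/8 − 1/64 = 1015/64
SD(X) = √(1015/64) ≈ 3.982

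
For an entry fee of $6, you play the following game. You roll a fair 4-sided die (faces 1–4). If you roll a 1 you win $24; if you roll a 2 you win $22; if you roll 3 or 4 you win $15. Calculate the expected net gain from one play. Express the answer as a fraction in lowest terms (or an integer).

E[payout] = (1/2)·15 + (1/4)·22 + (1/4)·24 = 19
Expected profit = 19 − 6 = 13

$13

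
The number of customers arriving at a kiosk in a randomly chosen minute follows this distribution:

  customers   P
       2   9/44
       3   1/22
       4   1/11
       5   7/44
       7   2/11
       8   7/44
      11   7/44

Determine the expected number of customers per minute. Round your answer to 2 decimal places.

6.00

E[X] = (9/44)·2 + (1/22)·3 + (1/11)·4 + (7/44)·5 + (2/11)·7 + (7/44)·8 + (7/44)·11
     = 6 ≈ 6.00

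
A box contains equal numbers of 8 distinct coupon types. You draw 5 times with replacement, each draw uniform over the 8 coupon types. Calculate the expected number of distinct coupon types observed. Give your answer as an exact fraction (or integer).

15961/4096

Let Xⱼ=1 if type j appears at least once. P(Xⱼ=1) = 1 − ((8−1)/8)^5 = 15961/32768.
E[#distinct] = 8·15961/32768 = 15961/4096.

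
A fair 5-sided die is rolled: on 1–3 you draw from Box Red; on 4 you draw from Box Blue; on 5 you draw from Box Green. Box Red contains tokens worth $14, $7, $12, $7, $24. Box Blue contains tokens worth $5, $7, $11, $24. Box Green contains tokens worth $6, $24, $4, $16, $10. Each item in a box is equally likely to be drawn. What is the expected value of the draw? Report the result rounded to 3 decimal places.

E[X | Box Red] = (14 + 7 + 12 + 7 + 24)/5 = 64/5
E[X | Box Blue] = (5 + 7 + 11 + 24)/4 = 47/4
E[X | Box Green] = (6 + 24 + 4 + 16 + 10)/5 = 12
E[X] = (3/5)·64/5 + (1/5)·47/4 + (1/5)·12 = 1243/100 ≈ 12.430

$12.430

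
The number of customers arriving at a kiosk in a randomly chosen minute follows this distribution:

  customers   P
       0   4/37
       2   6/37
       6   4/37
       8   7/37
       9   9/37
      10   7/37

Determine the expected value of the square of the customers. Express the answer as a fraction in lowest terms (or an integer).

E[X²] = (4/37)·0 + (6/37)·4 + (4/37)·36 + (7/37)·64 + (9/37)·81 + (7/37)·100
     = 2045/37

2045/37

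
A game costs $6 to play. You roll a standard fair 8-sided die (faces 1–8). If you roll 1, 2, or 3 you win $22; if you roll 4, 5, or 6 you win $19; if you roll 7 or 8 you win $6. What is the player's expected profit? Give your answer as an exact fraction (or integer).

E[payout] = (1/4)·6 + (3/8)·19 + (3/8)·22 = 135/8
Expected profit = 135/8 − 6 = 87/8

87/8 dollars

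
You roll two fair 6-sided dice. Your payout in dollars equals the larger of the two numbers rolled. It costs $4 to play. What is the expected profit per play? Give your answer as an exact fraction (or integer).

17/36 dollars

Distribution of the larger of the two numbers rolled: 1 w.p. 1/36, 2 w.p. 1/12, 3 w.p. 5/36, 4 w.p. 7/36, 5 w.p. 1/4, 6 w.p. 11/36
E[payout] = (1/36)·1 + (1/12)·2 + (5/36)·3 + (7/36)·4 + (1/4)·5 + (11/36)·6 = 161/36
Expected profit = 161/36 − 4 = 17/36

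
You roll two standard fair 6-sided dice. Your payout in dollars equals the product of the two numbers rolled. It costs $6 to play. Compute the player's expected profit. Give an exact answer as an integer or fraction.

Distribution of the product of the two numbers rolled: 1 w.p. 1/36, 2 w.p. 1/18, 3 w.p. 1/18, 4 w.p. 1/12, 5 w.p. 1/18, 6 w.p. 1/9, …
E[payout] = (1/36)·1 + (1/18)·2 + (1/18)·3 + (1/12)·4 + (1/18)·5 + (1/9)·6 + (1/18)·8 + (1/36)·9 + (1/18)·10 + (1/9)·12 + (1/18)·15 + (1/36)·16 + (1/18)·18 + (1/18)·20 + (1/18)·24 + (1/36)·25 + (1/18)·30 + (1/36)·36 = 49/4
Expected profit = 49/4 − 6 = 25/4

25/4 dollars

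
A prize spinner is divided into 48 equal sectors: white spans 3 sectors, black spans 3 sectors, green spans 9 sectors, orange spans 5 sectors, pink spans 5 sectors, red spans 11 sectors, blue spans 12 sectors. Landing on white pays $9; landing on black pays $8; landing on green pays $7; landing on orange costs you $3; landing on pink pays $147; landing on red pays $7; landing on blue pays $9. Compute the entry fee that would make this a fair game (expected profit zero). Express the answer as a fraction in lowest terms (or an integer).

1019/48 dollars

E[payout] = (3/48)·9 + (3/48)·8 + (9/48)·7 + (5/48)·(-3) + (5/48)·147 + (11/48)·7 + (12/48)·9 = 1019/48
Fair fee = E[payout] = 1019/48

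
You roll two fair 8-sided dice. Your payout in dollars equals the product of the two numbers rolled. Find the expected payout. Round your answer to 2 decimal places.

$20.25

Distribution of the product of the two numbers rolled: 1 w.p. 1/64, 2 w.p. 1/32, 3 w.p. 1/32, 4 w.p. 3/64, 5 w.p. 1/32, 6 w.p. 1/16, …
E[payout] = (1/64)·1 + (1/32)·2 + (1/32)·3 + (3/64)·4 + (1/32)·5 + (1/16)·6 + (1/32)·7 + (1/16)·8 + (1/64)·9 + (1/32)·10 + (1/16)·12 + (1/32)·14 + (1/32)·15 + (3/64)·16 + (1/32)·18 + (1/32)·20 + (1/32)·21 + (1/16)·24 + (1/64)·25 + (1/32)·28 + (1/32)·30 + (1/32)·32 + (1/32)·35 + (1/64)·36 + (1/32)·40 + (1/32)·42 + (1/32)·48 + (1/64)·49 + (1/32)·56 + (1/64)·64 = 81/4
≈ $20.25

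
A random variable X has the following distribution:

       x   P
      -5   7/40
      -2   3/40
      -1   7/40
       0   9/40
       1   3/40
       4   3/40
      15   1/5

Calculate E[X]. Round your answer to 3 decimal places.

2.175

E[X] = (7/40)·(-5) + (3/40)·(-2) + (7/40)·(-1) + (9/40)·0 + (3/40)·1 + (3/40)·4 + (1/5)·15
     = 87/40 ≈ 2.175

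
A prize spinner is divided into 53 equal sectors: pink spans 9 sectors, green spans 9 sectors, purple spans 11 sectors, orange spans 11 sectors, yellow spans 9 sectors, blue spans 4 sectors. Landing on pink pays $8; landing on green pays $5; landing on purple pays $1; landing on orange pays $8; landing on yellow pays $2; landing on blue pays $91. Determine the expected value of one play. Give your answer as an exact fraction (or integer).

E[payout] = (9/53)·8 + (9/53)·5 + (11/53)·1 + (11/53)·8 + (9/53)·2 + (4/53)·91 = 598/53

598/53 dollars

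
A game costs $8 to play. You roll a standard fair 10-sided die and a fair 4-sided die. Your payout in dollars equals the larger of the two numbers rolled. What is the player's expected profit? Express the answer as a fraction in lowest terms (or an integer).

-9/4 dollars

Distribution of the larger of the two numbers rolled: 1 w.p. 1/40, 2 w.p. 3/40, 3 w.p. 1/8, 4 w.p. 7/40, 5 w.p. 1/10, 6 w.p. 1/10, …
E[payout] = (1/40)·1 + (3/40)·2 + (1/8)·3 + (7/40)·4 + (1/10)·5 + (1/10)·6 + (1/10)·7 + (1/10)·8 + (1/10)·9 + (1/10)·10 = 23/4
Expected profit = 23/4 − 8 = -9/4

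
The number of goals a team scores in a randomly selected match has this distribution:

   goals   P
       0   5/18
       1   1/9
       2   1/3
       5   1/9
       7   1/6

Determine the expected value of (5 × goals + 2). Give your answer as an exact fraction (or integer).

E[5x+2] = (5/18)·2 + (1/9)·7 + (1/3)·12 + (1/9)·27 + (1/6)·37
     = 29/2

29/2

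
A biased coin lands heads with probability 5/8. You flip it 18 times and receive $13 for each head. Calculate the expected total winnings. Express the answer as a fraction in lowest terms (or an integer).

585/4 dollars

E[#heads] = 18·5/8 = 45/4 (linearity over flips).
E[winnings] = 13·45/4 = 585/4.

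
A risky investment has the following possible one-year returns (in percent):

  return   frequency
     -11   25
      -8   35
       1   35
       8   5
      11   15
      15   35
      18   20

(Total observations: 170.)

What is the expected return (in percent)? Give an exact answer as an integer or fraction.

57/17

Total = 170, so P(return=-11) = 25/170, etc.
E[X] = (5/34)·(-11) + (7/34)·(-8) + (7/34)·1 + (1/34)·8 + (3/34)·11 + (7/34)·15 + (2/17)·18
     = 57/17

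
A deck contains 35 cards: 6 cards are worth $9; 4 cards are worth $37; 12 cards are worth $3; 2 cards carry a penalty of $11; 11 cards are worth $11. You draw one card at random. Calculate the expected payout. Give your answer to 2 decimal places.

E[payout] = (6/35)·9 + (4/35)·37 + (12/35)·3 + (2/35)·(-11) + (11/35)·11 = 337/35
≈ $9.63

$9.63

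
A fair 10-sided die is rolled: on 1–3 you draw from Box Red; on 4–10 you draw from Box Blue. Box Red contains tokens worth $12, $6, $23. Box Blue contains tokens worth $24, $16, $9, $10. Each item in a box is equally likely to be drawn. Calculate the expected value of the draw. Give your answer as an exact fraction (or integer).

E[X | Box Red] = (12 + 6 + 23)/3 = 41/3
E[X | Box Blue] = (24 + 16 + 9 + 10)/4 = 59/4
E[X] = (3/10)·41/3 + (7/10)·59/4 = 577/40

577/40 dollars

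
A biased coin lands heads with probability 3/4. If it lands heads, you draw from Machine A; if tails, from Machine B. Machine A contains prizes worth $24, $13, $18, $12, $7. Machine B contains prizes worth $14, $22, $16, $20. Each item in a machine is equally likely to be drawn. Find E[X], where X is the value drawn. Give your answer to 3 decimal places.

$15.600

E[X | Machine A] = (24 + 13 + 18 + 12 + 7)/5 = 74/5
E[X | Machine B] = (14 + 22 + 16 + 20)/4 = 18
E[X] = (3/4)·74/5 + (1/4)·18 = 78/5 ≈ 15.600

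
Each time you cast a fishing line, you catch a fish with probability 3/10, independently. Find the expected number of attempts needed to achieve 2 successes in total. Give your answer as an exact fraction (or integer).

20/3

By linearity (sum of 2 independent geometric waits), E[trials] = 2/p = 2/(3/10) = 20/3.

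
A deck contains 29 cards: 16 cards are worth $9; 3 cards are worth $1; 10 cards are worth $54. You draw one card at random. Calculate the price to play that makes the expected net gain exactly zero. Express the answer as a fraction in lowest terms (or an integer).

687/29 dollars

E[payout] = (16/29)·9 + (3/29)·1 + (10/29)·54 = 687/29
Fair fee = E[payout] = 687/29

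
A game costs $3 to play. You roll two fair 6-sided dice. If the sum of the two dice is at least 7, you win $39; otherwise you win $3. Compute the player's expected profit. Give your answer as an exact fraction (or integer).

$21

E[payout] = (5/12)·3 + (7/12)·39 = 24
Expected profit = 24 − 3 = 21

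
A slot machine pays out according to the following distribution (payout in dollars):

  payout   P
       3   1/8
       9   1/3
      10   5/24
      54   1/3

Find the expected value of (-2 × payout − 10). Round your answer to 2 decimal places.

E[-2x-10] = (1/8)·(-16) + (1/3)·(-28) + (5/24)·(-30) + (1/3)·(-118)
     = -683/12 ≈ -56.92

-56.92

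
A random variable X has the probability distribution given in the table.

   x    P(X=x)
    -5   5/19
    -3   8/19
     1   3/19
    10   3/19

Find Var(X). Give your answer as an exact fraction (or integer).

9244/361

E[X] = (5/19)·(-5) + (8/19)·(-3) + (3/19)·1 + (3/19)·10 = -16/19
E[X²] = (5/19)·25 + (8/19)·9 + (3/19)·1 + (3/19)·100 = 500/19
Var(X) = 500/19 − (-16/19)² = 9244/361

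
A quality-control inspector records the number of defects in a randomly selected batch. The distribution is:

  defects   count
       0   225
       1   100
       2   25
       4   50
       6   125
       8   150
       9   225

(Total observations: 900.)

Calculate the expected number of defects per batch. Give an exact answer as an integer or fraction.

Total = 900, so P(defects=0) = 225/900, etc.
E[X] = (1/4)·0 + (1/9)·1 + (1/36)·2 + (1/18)·4 + (5/36)·6 + (1/6)·8 + (1/4)·9
     = 173/36

173/36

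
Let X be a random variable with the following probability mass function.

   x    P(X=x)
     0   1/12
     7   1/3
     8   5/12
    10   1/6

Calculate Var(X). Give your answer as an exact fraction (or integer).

53/9

E[X] = (1/12)·0 + (1/3)·7 + (5/12)·8 + (1/6)·10 = 22/3
E[X²] = (1/12)·0 + (1/3)·49 + (5/12)·64 + (1/6)·100 = 179/3
Var(X) = 179/3 − (22/3)² = 53/9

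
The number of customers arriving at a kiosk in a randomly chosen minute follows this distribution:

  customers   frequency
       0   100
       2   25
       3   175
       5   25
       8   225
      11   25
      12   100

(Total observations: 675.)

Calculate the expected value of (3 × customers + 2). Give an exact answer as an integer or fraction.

Total = 675, so P(customers=0) = 100/675, etc.
E[3x+2] = (4/27)·2 + (1/27)·8 + (7/27)·11 + (1/27)·17 + (1/3)·26 + (1/27)·35 + (4/27)·38
     = 59/3

59/3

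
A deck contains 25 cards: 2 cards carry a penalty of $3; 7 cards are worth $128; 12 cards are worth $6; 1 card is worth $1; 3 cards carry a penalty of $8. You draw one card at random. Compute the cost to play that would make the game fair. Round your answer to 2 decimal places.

E[payout] = (2/25)·(-3) + (7/25)·128 + (12/25)·6 + (1/25)·1 + (3/25)·(-8) = 939/25
Fair fee = E[payout] = 939/25 ≈ $37.56

$37.56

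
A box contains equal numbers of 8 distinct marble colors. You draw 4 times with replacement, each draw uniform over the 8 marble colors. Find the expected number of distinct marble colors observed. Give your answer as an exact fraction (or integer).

1695/512

Let Xⱼ=1 if type j appears at least once. P(Xⱼ=1) = 1 − ((8−1)/8)^4 = 1695/4096.
E[#distinct] = 8·1695/4096 = 1695/512.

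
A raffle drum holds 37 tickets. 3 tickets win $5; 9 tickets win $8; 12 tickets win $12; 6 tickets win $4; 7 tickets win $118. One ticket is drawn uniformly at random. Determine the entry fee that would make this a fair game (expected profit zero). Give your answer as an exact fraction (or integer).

1081/37 dollars

E[payout] = (3/37)·5 + (9/37)·8 + (12/37)·12 + (6/37)·4 + (7/37)·118 = 1081/37
Fair fee = E[payout] = 1081/37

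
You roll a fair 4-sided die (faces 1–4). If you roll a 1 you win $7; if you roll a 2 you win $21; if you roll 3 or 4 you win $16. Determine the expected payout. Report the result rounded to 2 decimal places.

$15.00

E[payout] = (1/4)·7 + (1/2)·16 + (1/4)·21 = 15
≈ $15.00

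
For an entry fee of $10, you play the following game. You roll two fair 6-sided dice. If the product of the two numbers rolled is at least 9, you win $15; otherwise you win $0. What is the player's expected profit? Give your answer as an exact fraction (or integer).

E[payout] = (4/9)·0 + (5/9)·15 = 25/3
Expected profit = 25/3 − 10 = -5/3

-5/3 dollars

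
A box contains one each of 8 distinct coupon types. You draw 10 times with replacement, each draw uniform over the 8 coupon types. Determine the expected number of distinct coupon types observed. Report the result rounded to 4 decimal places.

5.8954

Let Xⱼ=1 if type j appears at least once. P(Xⱼ=1) = 1 − ((8−1)/8)^10 = 791266575/1073741824.
E[#distinct] = 8·791266575/1073741824 = 791266575/134217728.
≈ 5.8954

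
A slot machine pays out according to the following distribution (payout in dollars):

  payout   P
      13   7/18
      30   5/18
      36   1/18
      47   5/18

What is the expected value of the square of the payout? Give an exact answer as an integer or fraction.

E[X²] = (7/18)·169 + (5/18)·900 + (1/18)·1296 + (5/18)·2209
     = 3004/3

3004/3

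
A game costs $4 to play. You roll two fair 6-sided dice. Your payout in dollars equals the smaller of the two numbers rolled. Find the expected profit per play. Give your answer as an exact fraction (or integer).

Distribution of the smaller of the two numbers rolled: 1 w.p. 11/36, 2 w.p. 1/4, 3 w.p. 7/36, 4 w.p. 5/36, 5 w.p. 1/12, 6 w.p. 1/36
E[payout] = (11/36)·1 + (1/4)·2 + (7/36)·3 + (5/36)·4 + (1/12)·5 + (1/36)·6 = 91/36
Expected profit = 91/36 − 4 = -53/36

-53/36 dollars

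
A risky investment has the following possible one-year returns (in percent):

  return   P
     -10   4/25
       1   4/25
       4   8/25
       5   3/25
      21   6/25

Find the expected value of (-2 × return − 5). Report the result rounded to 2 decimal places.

-15.96

E[-2x-5] = (4/25)·15 + (4/25)·(-7) + (8/25)·(-13) + (3/25)·(-15) + (6/25)·(-47)
     = -399/25 ≈ -15.96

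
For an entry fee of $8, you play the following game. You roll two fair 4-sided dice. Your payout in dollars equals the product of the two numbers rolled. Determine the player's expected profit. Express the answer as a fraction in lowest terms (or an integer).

Distribution of the product of the two numbers rolled: 1 w.p. 1/16, 2 w.p. 1/8, 3 w.p. 1/8, 4 w.p. 3/16, 6 w.p. 1/8, 8 w.p. 1/8, …
E[payout] = (1/16)·1 + (1/8)·2 + (1/8)·3 + (3/16)·4 + (1/8)·6 + (1/8)·8 + (1/16)·9 + (1/8)·12 + (1/16)·16 = 25/4
Expected profit = 25/4 − 8 = -7/4

-7/4 dollars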